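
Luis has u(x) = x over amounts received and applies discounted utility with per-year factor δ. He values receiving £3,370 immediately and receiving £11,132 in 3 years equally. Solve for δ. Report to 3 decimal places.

Indifference means u(3370) = δ^3 · u(11132), so δ^3 = u(3370)/u(11132).
With u(x) = x: δ^3 = 3370/11132 = 0.30273.
Hence δ = (0.30273)^(1/3) = 0.67146.

δ ≈ 0.671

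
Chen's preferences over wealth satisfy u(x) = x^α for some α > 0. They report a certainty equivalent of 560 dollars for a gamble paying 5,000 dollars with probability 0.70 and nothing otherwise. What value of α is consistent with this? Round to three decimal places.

α ≈ 0.163

EU(lottery) = 0.70·5000^α + 0.30·0 = 0.70·5000^α.
Equating: 560^α = 0.70·5000^α, i.e. 0.1120^α = 0.70.
Taking logs: α·ln(560/5000) = ln(0.70), so α = -0.356675 / -2.189256 ≈ 0.163.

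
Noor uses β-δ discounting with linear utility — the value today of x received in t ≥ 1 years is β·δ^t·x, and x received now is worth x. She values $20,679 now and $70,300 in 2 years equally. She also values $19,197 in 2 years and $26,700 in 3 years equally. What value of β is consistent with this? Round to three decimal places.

β ≈ 0.569

The second indifference involves only future payoffs, so β cancels: β·δ^2·19197 = β·δ^3·26700, giving δ = 19197/26700 = 0.71899.
The first indifference: 20679 = β·δ^2·70300, so β = 20679/(δ^2·70300) = 20679/(0.51694·70300) ≈ 0.569.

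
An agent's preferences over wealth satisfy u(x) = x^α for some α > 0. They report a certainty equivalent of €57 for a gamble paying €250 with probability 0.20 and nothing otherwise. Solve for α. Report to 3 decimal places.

α ≈ 1.089

EU(lottery) = 0.20·250^α + 0.80·0 = 0.20·250^α.
Setting u(57) equal to that: 57^α = 0.20·250^α ⇒ (57/250)^α = 0.20.
α = ln(0.20) / ln(57/250) = -1.609438/-1.478410 ≈ 1.089.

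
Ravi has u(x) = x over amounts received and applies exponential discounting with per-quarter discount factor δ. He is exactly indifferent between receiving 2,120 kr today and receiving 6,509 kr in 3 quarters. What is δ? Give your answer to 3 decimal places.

δ ≈ 0.688

Indifference means u(2120) = δ^3 · u(6509), so δ^3 = u(2120)/u(6509).
With u(x) = x: δ^3 = 2120/6509 = 0.32570.
So δ = 0.32570^(1/3) ≈ 0.688.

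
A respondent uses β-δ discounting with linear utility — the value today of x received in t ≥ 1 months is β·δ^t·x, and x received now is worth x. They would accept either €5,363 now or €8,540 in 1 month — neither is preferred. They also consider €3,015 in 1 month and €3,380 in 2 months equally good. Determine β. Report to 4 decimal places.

β ≈ 0.7040

Both payoffs in the second observation are in the future, so β drops out: δ^1·3015 = δ^2·3380 ⇒ δ = 3015/3380 = 0.89201.
Now use the now-vs-future pair: 5363 = β·δ·8540 gives β = 5363/(0.89201·8540) ≈ 0.7040.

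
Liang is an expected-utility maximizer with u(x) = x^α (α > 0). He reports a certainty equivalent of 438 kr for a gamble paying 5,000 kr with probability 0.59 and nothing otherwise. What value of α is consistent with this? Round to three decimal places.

Since u(0) = 0, the lottery's EU is 0.59·5000^α.
Equating: 438^α = 0.59·5000^α, i.e. 0.0876^α = 0.59.
Taking logs: α·ln(438/5000) = ln(0.59), so α = -0.527633 / -2.434974 ≈ 0.217.

α ≈ 0.217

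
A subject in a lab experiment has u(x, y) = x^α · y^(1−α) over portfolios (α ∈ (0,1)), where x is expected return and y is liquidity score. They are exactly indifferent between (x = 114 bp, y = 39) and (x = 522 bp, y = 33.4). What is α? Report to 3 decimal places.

α ≈ 0.092

Set the two utilities equal: 114^α·39^(1−α) = 522^α·33.4^(1−α).
Taking logs: α·ln 114 + (1−α)·ln 39 = α·ln 522 + (1−α)·ln 33.4, i.e. α·-1.521469 = (1−α)·-0.155006.
So α/(1−α) = (-0.155006)/(-1.521469) = 0.101879, and α = 0.101879/1.101879 ≈ 0.092.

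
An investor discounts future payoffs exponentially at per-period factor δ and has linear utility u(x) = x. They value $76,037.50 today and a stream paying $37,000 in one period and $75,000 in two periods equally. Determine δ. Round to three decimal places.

δ ≈ 0.790

Equating present values: 76037.50 = 37000δ + 75000δ².
So 75000δ² + 37000δ − 76037.50 = 0.
By the quadratic formula (taking the positive root), δ = (−37000 + √24180250000.00) / 150000 ≈ 0.790.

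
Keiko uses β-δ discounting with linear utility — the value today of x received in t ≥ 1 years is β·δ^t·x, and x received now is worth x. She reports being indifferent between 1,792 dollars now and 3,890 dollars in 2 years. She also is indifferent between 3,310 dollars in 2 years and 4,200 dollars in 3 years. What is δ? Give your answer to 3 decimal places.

δ ≈ 0.788

From the later pair, β·δ^2·3310 = β·δ^3·4200; dividing through, δ = 3310/4200 = 0.78810.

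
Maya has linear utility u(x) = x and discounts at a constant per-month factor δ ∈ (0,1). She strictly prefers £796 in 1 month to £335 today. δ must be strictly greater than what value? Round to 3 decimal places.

δ > 0.421

The preference means 335 < δ·796.
So δ > 335/796 = 0.42085.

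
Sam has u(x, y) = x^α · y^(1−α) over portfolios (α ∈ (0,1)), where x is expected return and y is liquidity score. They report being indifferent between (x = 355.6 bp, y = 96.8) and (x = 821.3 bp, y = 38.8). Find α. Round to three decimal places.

α ≈ 0.522

Indifference: 355.6^α · 96.8^(1−α) = 821.3^α · 38.8^(1−α).
(355.6/821.3)^α = (38.8/96.8)^(1−α); take logs: α·ln(355.6/821.3) = (1−α)·ln(38.8/96.8), i.e. α·-0.837082 = (1−α)·-0.914227.
So α/(1−α) = (-0.914227)/(-0.837082) = 1.092159, and α = 1.092159/2.092159 ≈ 0.522.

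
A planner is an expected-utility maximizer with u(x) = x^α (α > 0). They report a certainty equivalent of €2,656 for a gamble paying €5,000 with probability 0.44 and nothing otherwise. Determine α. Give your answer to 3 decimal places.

α ≈ 1.298

Since u(0) = 0, the lottery's EU is 0.44·5000^α.
Indifference: 2656^α = 0.44·5000^α, so (2656/5000)^α = 0.44.
α = ln(0.44) / ln(2656/5000) = -0.820981/-0.632617 ≈ 1.298.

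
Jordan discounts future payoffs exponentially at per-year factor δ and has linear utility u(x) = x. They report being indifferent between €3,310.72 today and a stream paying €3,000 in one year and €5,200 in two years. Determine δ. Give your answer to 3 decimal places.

Present value of the stream is 3000·δ + 5200·δ². Indifference gives 3000δ + 5200δ² = 3310.72.
So 5200δ² + 3000δ − 3310.72 = 0.
δ = (−3000 + √(3000² + 4·5200·3310.72)) / (2·5200) = (−3000 + √77862976.00) / 10400 ≈ 0.560.

δ ≈ 0.560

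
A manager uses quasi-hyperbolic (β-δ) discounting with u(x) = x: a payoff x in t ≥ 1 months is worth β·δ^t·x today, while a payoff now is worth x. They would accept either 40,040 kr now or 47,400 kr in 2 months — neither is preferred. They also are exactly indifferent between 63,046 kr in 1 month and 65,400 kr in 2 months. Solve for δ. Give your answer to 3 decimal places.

δ ≈ 0.964

From the later pair, β·δ^1·63046 = β·δ^2·65400; dividing through, δ = 63046/65400 = 0.96401.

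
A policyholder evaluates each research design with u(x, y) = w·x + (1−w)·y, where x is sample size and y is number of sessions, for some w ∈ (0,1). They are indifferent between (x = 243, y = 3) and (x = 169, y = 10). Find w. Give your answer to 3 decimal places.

w = 0.086

Indifference: w·243 + (1−w)·3 = w·169 + (1−w)·10.
w·(243−169) = (1−w)·(10−3), i.e. w·74 = (1−w)·7.
The marginal rate of substitution is 7/74, so w = 7/(74+7) = 0.086.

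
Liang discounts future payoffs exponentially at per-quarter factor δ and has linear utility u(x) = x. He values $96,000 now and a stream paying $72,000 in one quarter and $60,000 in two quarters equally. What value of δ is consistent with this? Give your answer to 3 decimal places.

δ ≈ 0.800

The stream is worth 72000δ + 60000δ² today, so 72000δ + 60000δ² = 96000.
So 60000δ² + 72000δ − 96000 = 0.
δ = (−72000 + √(72000² + 4·60000·96000)) / (2·60000) = (−72000 + √28224000000.00) / 120000 ≈ 0.800.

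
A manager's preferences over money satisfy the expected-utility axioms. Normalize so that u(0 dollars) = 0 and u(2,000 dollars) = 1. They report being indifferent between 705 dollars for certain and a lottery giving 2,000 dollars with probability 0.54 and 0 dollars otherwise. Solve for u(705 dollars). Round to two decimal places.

0.54

The indifference gives u(705 dollars) = 0.54·u(2,000 dollars) + 0.46·u(0 dollars) = 0.54·1 + 0.46·0 = 0.54.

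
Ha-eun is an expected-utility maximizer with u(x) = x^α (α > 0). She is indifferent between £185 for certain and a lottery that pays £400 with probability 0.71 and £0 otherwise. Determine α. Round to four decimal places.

Since u(0) = 0, the lottery's EU is 0.71·400^α.
Indifference: 185^α = 0.71·400^α, so (185/400)^α = 0.71.
α = ln(0.71) / ln(185/400) = -0.3424903/-0.7711087 ≈ 0.4442.

α ≈ 0.4442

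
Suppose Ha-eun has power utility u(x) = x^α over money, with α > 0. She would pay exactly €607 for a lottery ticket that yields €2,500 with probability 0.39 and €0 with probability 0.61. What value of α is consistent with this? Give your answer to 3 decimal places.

Since u(0) = 0, the lottery's EU is 0.39·2500^α.
Equating: 607^α = 0.39·2500^α, i.e. 0.2428^α = 0.39.
Take logs: α = ln 0.39 / ln(607/2500) ≈ 0.66520.

α ≈ 0.665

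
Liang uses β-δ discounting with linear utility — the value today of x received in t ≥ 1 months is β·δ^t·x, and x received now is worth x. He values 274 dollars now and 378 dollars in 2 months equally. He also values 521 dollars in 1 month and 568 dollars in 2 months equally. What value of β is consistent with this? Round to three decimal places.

Both payoffs in the second observation are in the future, so β drops out: δ^1·521 = δ^2·568 ⇒ δ = 521/568 = 0.91725.
The first indifference: 274 = β·δ^2·378, so β = 274/(δ^2·378) = 274/(0.84135·378) ≈ 0.862.

β ≈ 0.862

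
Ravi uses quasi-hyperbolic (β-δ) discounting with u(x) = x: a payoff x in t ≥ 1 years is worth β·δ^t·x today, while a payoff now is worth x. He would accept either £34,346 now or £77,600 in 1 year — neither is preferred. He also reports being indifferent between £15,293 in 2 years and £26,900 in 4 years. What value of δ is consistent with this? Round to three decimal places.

δ ≈ 0.754

From the later pair, β·δ^2·15293 = β·δ^4·26900; dividing through, δ^2 = 15293/26900 = 0.56851, so δ = 0.75400.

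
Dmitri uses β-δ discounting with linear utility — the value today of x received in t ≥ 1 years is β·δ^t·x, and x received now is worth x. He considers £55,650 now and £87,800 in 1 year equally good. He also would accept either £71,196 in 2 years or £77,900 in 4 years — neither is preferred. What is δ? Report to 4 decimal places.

Both payoffs in the second observation are in the future, so β drops out: δ^2·71196 = δ^4·77900 ⇒ δ^2 = 71196/77900 = 0.91394, so δ = 0.95600.

δ ≈ 0.9560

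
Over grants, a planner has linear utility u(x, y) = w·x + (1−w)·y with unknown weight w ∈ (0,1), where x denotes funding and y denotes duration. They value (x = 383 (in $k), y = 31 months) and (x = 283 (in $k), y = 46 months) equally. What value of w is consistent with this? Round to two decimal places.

u(383,31) = u(283,46) means w·383 + (1−w)·31 = w·283 + (1−w)·46.
w·(383−283) = (1−w)·(46−31), i.e. w·100 = (1−w)·15.
The marginal rate of substitution is 15/100, so w = 15/(100+15) = 0.13.

w = 0.13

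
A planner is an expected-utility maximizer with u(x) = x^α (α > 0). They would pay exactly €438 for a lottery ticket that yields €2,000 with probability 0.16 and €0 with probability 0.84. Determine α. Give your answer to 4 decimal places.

Since u(0) = 0, the lottery's EU is 0.16·2000^α.
Indifference: 438^α = 0.16·2000^α, so (438/2000)^α = 0.16.
Taking logs: α·ln(438/2000) = ln(0.16), so α = -1.8325815 / -1.5186835 ≈ 1.2067.

α ≈ 1.2067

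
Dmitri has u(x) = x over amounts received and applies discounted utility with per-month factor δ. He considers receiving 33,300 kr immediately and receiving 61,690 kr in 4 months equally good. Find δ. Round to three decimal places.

The payoff in 4 months is discounted by δ^4, so u(33300) = δ^4·u(61690) and δ^4 = u(33300)/u(61690).
With u(x) = x: δ^4 = 33300/61690 = 0.53980.
So δ = 0.53980^(1/4) ≈ 0.857.

δ ≈ 0.857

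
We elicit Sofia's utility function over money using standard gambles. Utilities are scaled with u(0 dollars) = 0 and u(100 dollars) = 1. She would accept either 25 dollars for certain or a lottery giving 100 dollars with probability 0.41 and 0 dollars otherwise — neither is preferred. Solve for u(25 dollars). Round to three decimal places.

0.410

By the standard-gamble method, u(25 dollars) is just the indifference probability on the best outcome: 0.41.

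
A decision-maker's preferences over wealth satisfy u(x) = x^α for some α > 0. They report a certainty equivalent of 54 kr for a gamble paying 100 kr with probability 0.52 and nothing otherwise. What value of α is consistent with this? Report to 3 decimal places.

Since u(0) = 0, the lottery's EU is 0.52·100^α.
Equating: 54^α = 0.52·100^α, i.e. 0.5400^α = 0.52.
α = ln(0.52) / ln(54/100) = -0.653926/-0.616186 ≈ 1.061.

α ≈ 1.061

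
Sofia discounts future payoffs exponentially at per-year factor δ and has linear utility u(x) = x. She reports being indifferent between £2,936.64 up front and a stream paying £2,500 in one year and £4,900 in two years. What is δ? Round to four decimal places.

The stream is worth 2500δ + 4900δ² today, so 2500δ + 4900δ² = 2936.64.
So 4900δ² + 2500δ − 2936.64 = 0.
δ = (−2500 + √(2500² + 4·4900·2936.64)) / (2·4900) = (−2500 + √63808144.00) / 9800 ≈ 0.5600.

δ ≈ 0.5600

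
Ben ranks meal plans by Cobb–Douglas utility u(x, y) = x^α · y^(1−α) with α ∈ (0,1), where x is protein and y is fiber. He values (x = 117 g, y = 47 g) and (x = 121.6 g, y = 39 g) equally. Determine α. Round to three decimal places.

α ≈ 0.829

The Cobb–Douglas utilities coincide, so 117^α·47^(1−α) = 121.6^α·39^(1−α).
(117/121.6)^α = (39/47)^(1−α); take logs: α·ln(117/121.6) = (1−α)·ln(39/47), i.e. α·-0.038563 = (1−α)·-0.186586.
Thus α·(-0.225149) = -0.186586, so α = -0.186586/-0.225149 ≈ 0.829.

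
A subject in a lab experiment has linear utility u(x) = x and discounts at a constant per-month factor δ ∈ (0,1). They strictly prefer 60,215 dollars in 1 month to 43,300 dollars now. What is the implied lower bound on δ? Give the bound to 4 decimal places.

δ > 0.7191

Under u(x) = x this choice says 43300 < δ·60215.
So δ > 43300/60215 = 0.71909.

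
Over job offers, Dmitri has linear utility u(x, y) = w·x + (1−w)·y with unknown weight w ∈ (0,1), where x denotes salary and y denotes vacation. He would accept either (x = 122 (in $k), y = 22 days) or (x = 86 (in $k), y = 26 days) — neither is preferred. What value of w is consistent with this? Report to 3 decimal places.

u(122,22) = u(86,26) means w·122 + (1−w)·22 = w·86 + (1−w)·26.
w·(122−86) = (1−w)·(26−22), i.e. w·36 = (1−w)·4.
So w/(1−w) = 4/36 = 0.1111, giving w = 4/(36+4) = 0.100.

w = 0.100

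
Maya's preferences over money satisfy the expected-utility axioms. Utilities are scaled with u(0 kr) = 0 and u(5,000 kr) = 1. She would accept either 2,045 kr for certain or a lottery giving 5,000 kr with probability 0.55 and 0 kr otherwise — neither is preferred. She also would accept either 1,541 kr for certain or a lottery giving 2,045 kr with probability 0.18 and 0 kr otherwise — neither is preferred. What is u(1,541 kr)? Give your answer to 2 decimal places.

The first gamble pins u(2,045 kr): it must equal 0.55·1 + 0.45·0 = 0.55.
Then u(1,541 kr) = 0.18·u(2,045 kr) + 0.82·u(0 kr) = 0.18·0.55 + 0.82·0.00 = 0.0990.

0.10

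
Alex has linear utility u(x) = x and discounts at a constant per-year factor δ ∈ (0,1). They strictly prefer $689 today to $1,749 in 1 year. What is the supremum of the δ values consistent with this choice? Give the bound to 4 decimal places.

δ < 0.3939

Comparing present values: 689 > δ·1749.
Dividing through by 1749 gives δ < 0.39394.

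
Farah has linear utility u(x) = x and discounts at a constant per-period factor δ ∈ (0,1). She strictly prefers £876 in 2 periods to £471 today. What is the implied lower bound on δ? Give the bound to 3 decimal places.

Under u(x) = x this choice says 471 < δ^2·876.
Dividing by 876: δ^2 > 0.53767. Both sides are positive, so the square root keeps the direction.
δ > (471/876)^(1/2) ≈ 0.733.

δ > 0.733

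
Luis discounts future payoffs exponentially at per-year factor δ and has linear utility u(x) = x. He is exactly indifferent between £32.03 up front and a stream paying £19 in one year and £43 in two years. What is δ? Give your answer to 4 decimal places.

δ ≈ 0.6700

Present value of the stream is 19·δ + 43·δ². Indifference gives 19δ + 43δ² = 32.03.
That is, 43δ² + 19δ − 32.03 = 0, a quadratic in δ.
δ = (−19 + √(19² + 4·43·32.03)) / (2·43) = (−19 + √5870.16) / 86 ≈ 0.6700.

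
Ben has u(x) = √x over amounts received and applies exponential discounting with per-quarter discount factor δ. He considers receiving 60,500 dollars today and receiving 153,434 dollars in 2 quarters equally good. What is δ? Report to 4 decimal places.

δ ≈ 0.7924

Indifference means u(60500) = δ^2 · u(153434), so δ^2 = u(60500)/u(153434).
Since u(x) = √x, δ^2 = √(60500/153434) = 0.62794.
Hence δ = (0.62794)^(1/2) = 0.792425.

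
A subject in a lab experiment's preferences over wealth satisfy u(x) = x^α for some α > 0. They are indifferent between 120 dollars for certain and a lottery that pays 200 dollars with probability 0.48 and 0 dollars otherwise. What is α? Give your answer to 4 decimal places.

α ≈ 1.4368

The lottery's expected utility is 0.48·u(200) + 0.52·u(0) = 0.48·200^α (since u(0) = 0 for α > 0).
Setting u(120) equal to that: 120^α = 0.48·200^α ⇒ (120/200)^α = 0.48.
Take logs: α = ln 0.48 / ln(120/200) ≈ 1.436829.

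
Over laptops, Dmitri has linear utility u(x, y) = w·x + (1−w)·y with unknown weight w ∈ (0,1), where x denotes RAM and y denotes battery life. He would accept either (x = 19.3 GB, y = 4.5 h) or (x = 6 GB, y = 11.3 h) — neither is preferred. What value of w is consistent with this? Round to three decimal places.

Indifference: w·19.3 + (1−w)·4.5 = w·6 + (1−w)·11.3.
Collecting terms: w·13.3 = (1−w)·6.8.
The marginal rate of substitution is 6.8/13.3, so w = 6.8/(13.3+6.8) = 0.338.

w = 0.338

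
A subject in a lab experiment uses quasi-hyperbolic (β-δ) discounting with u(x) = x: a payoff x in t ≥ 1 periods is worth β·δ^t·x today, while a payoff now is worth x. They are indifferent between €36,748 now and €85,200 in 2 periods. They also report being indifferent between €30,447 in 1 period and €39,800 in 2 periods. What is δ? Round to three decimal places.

δ ≈ 0.765

The second indifference involves only future payoffs, so β cancels: β·δ^1·30447 = β·δ^2·39800, giving δ = 30447/39800 = 0.76500.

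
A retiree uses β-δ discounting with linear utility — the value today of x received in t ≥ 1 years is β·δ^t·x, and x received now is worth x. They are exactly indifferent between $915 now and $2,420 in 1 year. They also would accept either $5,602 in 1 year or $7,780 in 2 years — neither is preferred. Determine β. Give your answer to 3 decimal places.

Both payoffs in the second observation are in the future, so β drops out: δ^1·5602 = δ^2·7780 ⇒ δ = 5602/7780 = 0.72005.
The first indifference: 915 = β·δ·2420, so β = 915/(δ·2420) = 915/(0.72005·2420) ≈ 0.525.

β ≈ 0.525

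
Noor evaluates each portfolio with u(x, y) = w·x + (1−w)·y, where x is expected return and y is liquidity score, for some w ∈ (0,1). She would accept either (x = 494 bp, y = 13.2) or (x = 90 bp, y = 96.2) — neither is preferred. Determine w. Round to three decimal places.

Equating utilities: w·494 + (1−w)·13.2 = w·90 + (1−w)·96.2.
w·(494−90) = (1−w)·(96.2−13.2), i.e. w·404 = (1−w)·83.
Hence w = 83/(404+83) = 83/487 = 0.170.

w = 0.170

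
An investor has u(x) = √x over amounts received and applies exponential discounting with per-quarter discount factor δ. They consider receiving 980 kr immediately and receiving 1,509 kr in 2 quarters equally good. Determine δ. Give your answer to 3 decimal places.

δ ≈ 0.898

Indifference means u(980) = δ^2 · u(1509), so δ^2 = u(980)/u(1509).
Since u(x) = √x, δ^2 = √(980/1509) = 0.80588.
Hence δ = (0.80588)^(1/2) = 0.89771.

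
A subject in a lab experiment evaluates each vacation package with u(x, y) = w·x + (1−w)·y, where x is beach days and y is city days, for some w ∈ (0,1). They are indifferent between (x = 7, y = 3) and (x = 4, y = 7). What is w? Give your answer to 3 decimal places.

w = 0.571

Indifference: w·7 + (1−w)·3 = w·4 + (1−w)·7.
Collecting terms: w·3 = (1−w)·4.
So w/(1−w) = 4/3 = 1.3333, giving w = 4/(3+4) = 0.571.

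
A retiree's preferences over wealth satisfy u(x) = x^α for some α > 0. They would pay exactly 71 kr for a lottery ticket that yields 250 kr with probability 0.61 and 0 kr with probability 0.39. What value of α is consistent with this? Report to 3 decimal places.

Since u(0) = 0, the lottery's EU is 0.61·250^α.
Equating: 71^α = 0.61·250^α, i.e. 0.2840^α = 0.61.
Take logs: α = ln 0.61 / ln(71/250) ≈ 0.39268.

α ≈ 0.393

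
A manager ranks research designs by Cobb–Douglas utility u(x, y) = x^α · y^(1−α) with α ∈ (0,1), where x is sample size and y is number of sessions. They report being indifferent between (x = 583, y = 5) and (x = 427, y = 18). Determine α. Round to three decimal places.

Indifference: 583^α · 5^(1−α) = 427^α · 18^(1−α).
Rearrange to (583/427)^α = (18/5)^(1−α) and take logs: α·0.311403 = (1−α)·1.280934.
So α/(1−α) = (1.280934)/(0.311403) = 4.113429, and α = 4.113429/5.113429 ≈ 0.804.

α ≈ 0.804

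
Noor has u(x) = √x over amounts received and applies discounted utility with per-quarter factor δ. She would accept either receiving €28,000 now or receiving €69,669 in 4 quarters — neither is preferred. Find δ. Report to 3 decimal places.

Equating discounted utilities: u(28000) = δ^4·u(69669) ⇒ δ^4 = u(28000)/u(69669).
With u(x) = √x: δ^4 = √28000/√69669 = √(28000/69669) = 0.63396.
Taking the 4th root: δ = 0.63396^(1/4) ≈ 0.892.

δ ≈ 0.892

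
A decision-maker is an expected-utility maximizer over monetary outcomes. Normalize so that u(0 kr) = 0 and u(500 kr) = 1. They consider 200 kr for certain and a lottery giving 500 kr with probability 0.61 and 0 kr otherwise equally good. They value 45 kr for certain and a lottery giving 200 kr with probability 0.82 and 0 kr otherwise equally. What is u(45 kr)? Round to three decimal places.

From the first indifference, u(200 kr) = 0.61·u(500 kr) + 0.39·u(0 kr) = 0.61·1 + 0.39·0 = 0.61.
Then u(45 kr) = 0.82·u(200 kr) + 0.18·u(0 kr) = 0.82·0.61 + 0.18·0.00 = 0.5002.

0.500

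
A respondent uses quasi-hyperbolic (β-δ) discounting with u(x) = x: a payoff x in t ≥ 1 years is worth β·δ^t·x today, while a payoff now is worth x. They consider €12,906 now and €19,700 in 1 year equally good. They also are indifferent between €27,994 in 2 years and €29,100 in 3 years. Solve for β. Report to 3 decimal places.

The second indifference involves only future payoffs, so β cancels: β·δ^2·27994 = β·δ^3·29100, giving δ = 27994/29100 = 0.96199.
Substituting δ into 12906 = β·δ·19700: β = 12906/(18951.265) ≈ 0.681.

β ≈ 0.681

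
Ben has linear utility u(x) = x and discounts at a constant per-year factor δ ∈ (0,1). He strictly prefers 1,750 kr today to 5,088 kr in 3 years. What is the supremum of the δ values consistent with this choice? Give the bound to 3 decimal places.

Comparing present values: 1750 > δ^3·5088.
So δ^3 < 1750/5088 = 0.34395; taking the cube root of both positive sides preserves the inequality.
δ < 0.34395^(1/3) = 0.701.

δ < 0.701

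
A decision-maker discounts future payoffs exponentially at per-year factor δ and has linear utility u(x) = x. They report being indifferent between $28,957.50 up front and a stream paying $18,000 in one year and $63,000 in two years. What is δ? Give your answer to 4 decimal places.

Equating present values: 28957.50 = 18000δ + 63000δ².
So 63000δ² + 18000δ − 28957.50 = 0.
By the quadratic formula (taking the positive root), δ = (−18000 + √7621290000.00) / 126000 ≈ 0.5500.

δ ≈ 0.5500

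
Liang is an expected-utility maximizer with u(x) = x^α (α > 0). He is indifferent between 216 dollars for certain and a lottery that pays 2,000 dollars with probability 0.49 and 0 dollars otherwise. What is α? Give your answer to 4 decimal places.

The lottery's expected utility is 0.49·u(2000) + 0.51·u(0) = 0.49·2000^α (since u(0) = 0 for α > 0).
Setting u(216) equal to that: 216^α = 0.49·2000^α ⇒ (216/2000)^α = 0.49.
Take logs: α = ln 0.49 / ln(216/2000) ≈ 0.320517.

α ≈ 0.3205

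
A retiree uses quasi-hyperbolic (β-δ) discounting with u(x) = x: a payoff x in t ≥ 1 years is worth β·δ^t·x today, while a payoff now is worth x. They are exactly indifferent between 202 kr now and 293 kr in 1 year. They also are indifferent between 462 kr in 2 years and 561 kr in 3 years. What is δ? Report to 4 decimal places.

δ ≈ 0.8235

The second indifference involves only future payoffs, so β cancels: β·δ^2·462 = β·δ^3·561, giving δ = 462/561 = 0.82353.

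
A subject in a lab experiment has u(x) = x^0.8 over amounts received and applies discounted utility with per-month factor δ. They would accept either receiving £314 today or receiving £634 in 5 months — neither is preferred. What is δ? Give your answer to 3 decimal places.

Indifference means u(314) = δ^5 · u(634), so δ^5 = u(314)/u(634).
Since u(x) = x^0.8, δ^5 = (314/634)^0.8 = 0.49527^0.8 = 0.57000.
So δ = 0.57000^(1/5) ≈ 0.894.

δ ≈ 0.894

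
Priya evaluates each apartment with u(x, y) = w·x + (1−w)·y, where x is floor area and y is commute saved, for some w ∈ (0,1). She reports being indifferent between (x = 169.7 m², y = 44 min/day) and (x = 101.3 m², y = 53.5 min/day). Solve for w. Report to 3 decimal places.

w = 0.122

Indifference: w·169.7 + (1−w)·44 = w·101.3 + (1−w)·53.5.
Rearranging, 68.4·w − 9.5·(1−w) = 0.
So w/(1−w) = 9.5/68.4 = 0.1389, giving w = 9.5/(68.4+9.5) = 0.122.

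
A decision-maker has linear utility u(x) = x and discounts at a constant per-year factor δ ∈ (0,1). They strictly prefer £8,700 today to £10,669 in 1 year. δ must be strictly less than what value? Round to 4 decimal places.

δ < 0.8154

Comparing present values: 8700 > δ·10669.
So δ < 8700/10669 = 0.81545.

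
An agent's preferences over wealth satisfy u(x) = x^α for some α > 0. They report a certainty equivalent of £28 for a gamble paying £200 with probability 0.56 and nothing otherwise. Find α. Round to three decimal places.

α ≈ 0.295

Since u(0) = 0, the lottery's EU is 0.56·200^α.
Indifference: 28^α = 0.56·200^α, so (28/200)^α = 0.56.
Taking logs: α·ln(28/200) = ln(0.56), so α = -0.579818 / -1.966113 ≈ 0.295.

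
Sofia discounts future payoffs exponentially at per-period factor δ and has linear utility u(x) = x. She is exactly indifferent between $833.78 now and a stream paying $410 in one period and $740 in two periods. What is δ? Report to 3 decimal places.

Equating present values: 833.78 = 410δ + 740δ².
That is, 740δ² + 410δ − 833.78 = 0, a quadratic in δ.
By the quadratic formula (taking the positive root), δ = (−410 + √2636088.80) / 1480 ≈ 0.820.

δ ≈ 0.820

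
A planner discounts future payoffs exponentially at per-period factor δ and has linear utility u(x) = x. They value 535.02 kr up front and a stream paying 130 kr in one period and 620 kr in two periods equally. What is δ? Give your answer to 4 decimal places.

δ ≈ 0.8300

Equating present values: 535.02 = 130δ + 620δ².
That is, 620δ² + 130δ − 535.02 = 0, a quadratic in δ.
The positive root is δ = [−130 + √(130² + 4·620·535.02)] / (2·620) = (−130 + 1159.202)/1240 ≈ 0.8300.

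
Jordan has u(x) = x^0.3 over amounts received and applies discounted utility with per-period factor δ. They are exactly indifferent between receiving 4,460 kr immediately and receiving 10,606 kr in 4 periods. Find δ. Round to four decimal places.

δ ≈ 0.9371

Equating discounted utilities: u(4460) = δ^4·u(10606) ⇒ δ^4 = u(4460)/u(10606).
With u(x) = x^0.3: δ^4 = 4460^0.3/10606^0.3 = (4460/10606)^0.3 = 0.77114.
So δ = 0.77114^(1/4) ≈ 0.9371.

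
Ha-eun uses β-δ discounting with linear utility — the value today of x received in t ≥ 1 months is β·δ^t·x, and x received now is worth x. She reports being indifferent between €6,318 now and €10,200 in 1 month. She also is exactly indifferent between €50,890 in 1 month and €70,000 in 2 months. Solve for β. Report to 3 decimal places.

β ≈ 0.852

The second indifference involves only future payoffs, so β cancels: β·δ^1·50890 = β·δ^2·70000, giving δ = 50890/70000 = 0.72700.
Now use the now-vs-future pair: 6318 = β·δ·10200 gives β = 6318/(0.72700·10200) ≈ 0.852.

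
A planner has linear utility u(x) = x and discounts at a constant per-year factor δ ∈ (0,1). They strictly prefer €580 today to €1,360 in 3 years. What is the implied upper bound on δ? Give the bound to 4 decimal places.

δ < 0.7527

Under u(x) = x this choice says 580 > δ^3·1360.
Dividing by 1360: δ^3 < 0.42647. Both sides are positive, so the cube root keeps the direction.
δ < (580/1360)^(1/3) ≈ 0.7527.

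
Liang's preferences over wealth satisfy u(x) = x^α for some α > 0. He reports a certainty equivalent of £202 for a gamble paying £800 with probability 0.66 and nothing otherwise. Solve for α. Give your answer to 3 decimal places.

α ≈ 0.302

The lottery's expected utility is 0.66·u(800) + 0.34·u(0) = 0.66·800^α (since u(0) = 0 for α > 0).
Equating: 202^α = 0.66·800^α, i.e. 0.2525^α = 0.66.
α = ln(0.66) / ln(202/800) = -0.415515/-1.376344 ≈ 0.302.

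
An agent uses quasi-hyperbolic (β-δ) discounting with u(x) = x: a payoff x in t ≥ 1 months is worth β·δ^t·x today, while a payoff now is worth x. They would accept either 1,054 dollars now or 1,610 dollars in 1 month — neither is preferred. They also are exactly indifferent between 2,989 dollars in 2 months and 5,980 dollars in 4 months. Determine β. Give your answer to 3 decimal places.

β ≈ 0.926

The second indifference involves only future payoffs, so β cancels: β·δ^2·2989 = β·δ^4·5980, giving δ^2 = 2989/5980 = 0.49983, so δ = 0.70699.
Substituting δ into 1054 = β·δ·1610: β = 1054/(1138.252) ≈ 0.926.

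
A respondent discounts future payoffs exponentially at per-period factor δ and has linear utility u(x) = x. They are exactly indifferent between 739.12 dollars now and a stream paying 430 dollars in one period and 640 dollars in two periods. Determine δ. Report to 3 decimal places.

Present value of the stream is 430·δ + 640·δ². Indifference gives 430δ + 640δ² = 739.12.
That is, 640δ² + 430δ − 739.12 = 0, a quadratic in δ.
δ = (−430 + √(430² + 4·640·739.12)) / (2·640) = (−430 + √2077047.20) / 1280 ≈ 0.790.

δ ≈ 0.790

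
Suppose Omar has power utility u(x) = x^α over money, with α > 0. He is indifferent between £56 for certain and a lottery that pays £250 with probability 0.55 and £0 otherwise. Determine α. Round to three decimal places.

The lottery's expected utility is 0.55·u(250) + 0.45·u(0) = 0.55·250^α (since u(0) = 0 for α > 0).
Indifference: 56^α = 0.55·250^α, so (56/250)^α = 0.55.
α = ln(0.55) / ln(56/250) = -0.597837/-1.496109 ≈ 0.400.

α ≈ 0.400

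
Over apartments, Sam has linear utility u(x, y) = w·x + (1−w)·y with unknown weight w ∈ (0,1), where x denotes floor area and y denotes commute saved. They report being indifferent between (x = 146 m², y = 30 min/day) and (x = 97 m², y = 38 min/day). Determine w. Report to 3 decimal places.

Indifference: w·146 + (1−w)·30 = w·97 + (1−w)·38.
Collecting terms: w·49 = (1−w)·8.
So w/(1−w) = 8/49 = 0.1633, giving w = 8/(49+8) = 0.140.

w = 0.140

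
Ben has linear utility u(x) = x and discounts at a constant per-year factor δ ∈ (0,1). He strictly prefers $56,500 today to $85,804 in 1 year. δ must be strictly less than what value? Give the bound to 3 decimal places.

δ < 0.658

Comparing present values: 56500 > δ·85804.
Dividing through by 85804 gives δ < 0.65848.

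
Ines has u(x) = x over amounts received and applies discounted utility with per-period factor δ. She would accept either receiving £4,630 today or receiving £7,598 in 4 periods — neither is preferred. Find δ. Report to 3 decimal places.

δ ≈ 0.884

Equating discounted utilities: u(4630) = δ^4·u(7598) ⇒ δ^4 = u(4630)/u(7598).
With u(x) = x: δ^4 = 4630/7598 = 0.60937.
Taking the 4th root: δ = 0.60937^(1/4) ≈ 0.884.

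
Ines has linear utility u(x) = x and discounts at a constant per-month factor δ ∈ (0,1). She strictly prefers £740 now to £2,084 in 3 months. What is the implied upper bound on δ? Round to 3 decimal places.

δ < 0.708

Comparing present values: 740 > δ^3·2084.
So δ^3 < 740/2084 = 0.35509; taking the cube root of both positive sides preserves the inequality.
δ < (740/2084)^(1/3) ≈ 0.708.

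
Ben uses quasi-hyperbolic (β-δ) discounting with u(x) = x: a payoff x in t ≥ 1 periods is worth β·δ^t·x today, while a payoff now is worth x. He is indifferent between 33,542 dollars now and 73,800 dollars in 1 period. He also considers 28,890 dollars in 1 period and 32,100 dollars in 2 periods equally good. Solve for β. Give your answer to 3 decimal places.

β ≈ 0.505

Both payoffs in the second observation are in the future, so β drops out: δ^1·28890 = δ^2·32100 ⇒ δ = 28890/32100 = 0.90000.
Now use the now-vs-future pair: 33542 = β·δ·73800 gives β = 33542/(0.90000·73800) ≈ 0.505.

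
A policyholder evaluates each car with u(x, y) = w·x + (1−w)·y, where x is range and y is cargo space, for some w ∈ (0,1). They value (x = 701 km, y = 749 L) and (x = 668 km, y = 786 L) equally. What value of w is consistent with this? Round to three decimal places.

w = 0.529

Indifference: w·701 + (1−w)·749 = w·668 + (1−w)·786.
Rearranging, 33·w − 37·(1−w) = 0.
The marginal rate of substitution is 37/33, so w = 37/(33+37) = 0.529.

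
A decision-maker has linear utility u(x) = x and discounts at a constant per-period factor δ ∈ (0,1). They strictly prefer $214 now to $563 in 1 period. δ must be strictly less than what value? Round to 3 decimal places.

δ < 0.380

The preference means 214 > δ·563.
So δ < 214/563 = 0.38011.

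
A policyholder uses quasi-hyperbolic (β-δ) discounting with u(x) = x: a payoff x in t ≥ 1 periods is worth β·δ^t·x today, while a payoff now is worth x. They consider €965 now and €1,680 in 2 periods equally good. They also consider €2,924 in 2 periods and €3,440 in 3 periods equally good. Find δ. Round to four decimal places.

δ ≈ 0.8500

The second indifference involves only future payoffs, so β cancels: β·δ^2·2924 = β·δ^3·3440, giving δ = 2924/3440 = 0.85000.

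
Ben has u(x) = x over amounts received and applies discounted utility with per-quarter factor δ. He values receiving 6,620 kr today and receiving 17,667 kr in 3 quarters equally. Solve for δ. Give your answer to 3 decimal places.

Equating discounted utilities: u(6620) = δ^3·u(17667) ⇒ δ^3 = u(6620)/u(17667).
With u(x) = x: δ^3 = 6620/17667 = 0.37471.
Hence δ = (0.37471)^(1/3) = 0.72094.

δ ≈ 0.721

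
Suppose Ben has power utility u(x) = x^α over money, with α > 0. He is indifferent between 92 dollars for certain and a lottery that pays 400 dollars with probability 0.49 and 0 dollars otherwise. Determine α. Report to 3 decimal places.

α ≈ 0.485

The lottery's expected utility is 0.49·u(400) + 0.51·u(0) = 0.49·400^α (since u(0) = 0 for α > 0).
Indifference: 92^α = 0.49·400^α, so (92/400)^α = 0.49.
α = ln(0.49) / ln(92/400) = -0.713350/-1.469676 ≈ 0.485.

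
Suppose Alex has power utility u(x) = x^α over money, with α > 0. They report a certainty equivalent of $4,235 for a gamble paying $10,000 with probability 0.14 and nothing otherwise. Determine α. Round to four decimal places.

The lottery's expected utility is 0.14·u(10000) + 0.86·u(0) = 0.14·10000^α (since u(0) = 0 for α > 0).
Indifference: 4235^α = 0.14·10000^α, so (4235/10000)^α = 0.14.
Take logs: α = ln 0.14 / ln(4235/10000) ≈ 2.288302.

α ≈ 2.2883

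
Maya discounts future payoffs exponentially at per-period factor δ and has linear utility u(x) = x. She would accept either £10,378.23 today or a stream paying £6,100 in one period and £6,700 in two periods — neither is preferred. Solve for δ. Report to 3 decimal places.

δ ≈ 0.870

Present value of the stream is 6100·δ + 6700·δ². Indifference gives 6100δ + 6700δ² = 10378.23.
That is, 6700δ² + 6100δ − 10378.23 = 0, a quadratic in δ.
By the quadratic formula (taking the positive root), δ = (−6100 + √315346564.00) / 13400 ≈ 0.870.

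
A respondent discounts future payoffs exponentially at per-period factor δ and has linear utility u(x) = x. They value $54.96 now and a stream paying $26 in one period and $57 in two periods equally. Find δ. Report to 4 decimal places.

Present value of the stream is 26·δ + 57·δ². Indifference gives 26δ + 57δ² = 54.96.
Rearranged: 57δ² + 26δ − 54.96 = 0.
δ = (−26 + √(26² + 4·57·54.96)) / (2·57) = (−26 + √13206.88) / 114 ≈ 0.7800.

δ ≈ 0.7800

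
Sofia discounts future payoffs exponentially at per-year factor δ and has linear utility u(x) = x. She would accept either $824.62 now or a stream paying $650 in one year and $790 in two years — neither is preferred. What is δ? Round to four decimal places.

The stream is worth 650δ + 790δ² today, so 650δ + 790δ² = 824.62.
Rearranged: 790δ² + 650δ − 824.62 = 0.
By the quadratic formula (taking the positive root), δ = (−650 + √3028299.20) / 1580 ≈ 0.6900.

δ ≈ 0.6900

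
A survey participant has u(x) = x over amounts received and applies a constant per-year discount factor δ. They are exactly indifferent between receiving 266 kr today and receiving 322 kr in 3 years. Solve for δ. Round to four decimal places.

δ ≈ 0.9383

Indifference means u(266) = δ^3 · u(322), so δ^3 = u(266)/u(322).
With u(x) = x: δ^3 = 266/322 = 0.82609.
Taking the cube root: δ = 0.82609^(1/3) ≈ 0.9383.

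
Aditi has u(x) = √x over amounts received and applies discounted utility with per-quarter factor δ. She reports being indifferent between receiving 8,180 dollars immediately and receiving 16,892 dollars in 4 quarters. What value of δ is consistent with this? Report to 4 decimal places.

Equating discounted utilities: u(8180) = δ^4·u(16892) ⇒ δ^4 = u(8180)/u(16892).
With u(x) = √x: δ^4 = √8180/√16892 = √(8180/16892) = 0.69588.
So δ = 0.69588^(1/4) ≈ 0.9133.

δ ≈ 0.9133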